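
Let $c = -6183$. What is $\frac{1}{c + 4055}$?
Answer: $- \frac{1}{2128} \approx -0.00046992$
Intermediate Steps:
$\frac{1}{c + 4055} = \frac{1}{-6183 + 4055} = \frac{1}{-2128} = - \frac{1}{2128}$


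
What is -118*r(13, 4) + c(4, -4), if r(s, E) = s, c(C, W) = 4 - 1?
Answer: -1531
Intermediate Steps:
c(C, W) = 3
-118*r(13, 4) + c(4, -4) = -118*13 + 3 = -1534 + 3 = -1531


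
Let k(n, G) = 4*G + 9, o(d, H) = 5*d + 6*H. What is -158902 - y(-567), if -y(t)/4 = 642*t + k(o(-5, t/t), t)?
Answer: -1623994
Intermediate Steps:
k(n, G) = 9 + 4*G
y(t) = -36 - 2584*t (y(t) = -4*(642*t + (9 + 4*t)) = -4*(9 + 646*t) = -36 - 2584*t)
-158902 - y(-567) = -158902 - (-36 - 2584*(-567)) = -158902 - (-36 + 1465128) = -158902 - 1*1465092 = -158902 - 1465092 = -1623994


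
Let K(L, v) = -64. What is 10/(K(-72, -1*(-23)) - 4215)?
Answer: -10/4279 ≈ -0.0023370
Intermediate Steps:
10/(K(-72, -1*(-23)) - 4215) = 10/(-64 - 4215) = 10/(-4279) = 10*(-1/4279) = -10/4279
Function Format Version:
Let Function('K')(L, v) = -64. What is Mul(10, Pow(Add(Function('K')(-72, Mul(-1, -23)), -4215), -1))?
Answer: Rational(-10, 4279) ≈ -0.0023370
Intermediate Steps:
Mul(10, Pow(Add(Function('K')(-72, Mul(-1, -23)), -4215), -1)) = Mul(10, Pow(Add(-64, -4215), -1)) = Mul(10, Pow(-4279, -1)) = Mul(10, Rational(-1, 4279)) = Rational(-10, 4279)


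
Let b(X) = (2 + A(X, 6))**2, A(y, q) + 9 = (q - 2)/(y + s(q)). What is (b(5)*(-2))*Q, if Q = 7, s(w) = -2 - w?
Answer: -8750/9 ≈ -972.22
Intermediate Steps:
A(y, q) = -9 + (-2 + q)/(-2 + y - q) (A(y, q) = -9 + (q - 2)/(y + (-2 - q)) = -9 + (-2 + q)/(-2 + y - q))
b(X) = (2 + (-76 + 9*X)/(8 - X))**2 (b(X) = (2 + (-16 - 10*6 + 9*X)/(2 + 6 - X))**2 = (2 + (-16 - 60 + 9*X)/(8 - X))**2 = (2 + (-76 + 9*X)/(8 - X))**2)
(b(5)*(-2))*Q = (((60 - 7*5)**2/(-8 + 5)**2)*(-2))*7 = (((60 - 35)**2/(-3)**2)*(-2))*7 = (((1/9)*25**2)*(-2))*7 = (((1/9)*625)*(-2))*7 = ((625/9)*(-2))*7 = -1250/9*7 = -8750/9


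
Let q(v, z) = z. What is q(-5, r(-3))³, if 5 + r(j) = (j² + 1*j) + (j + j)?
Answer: -125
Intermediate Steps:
r(j) = -5 + j² + 3*j (r(j) = -5 + ((j² + 1*j) + (j + j)) = -5 + ((j² + j) + 2*j) = -5 + ((j + j²) + 2*j) = -5 + (j² + 3*j) = -5 + j² + 3*j)
q(-5, r(-3))³ = (-5 + (-3)² + 3*(-3))³ = (-5 + 9 - 9)³ = (-5)³ = -125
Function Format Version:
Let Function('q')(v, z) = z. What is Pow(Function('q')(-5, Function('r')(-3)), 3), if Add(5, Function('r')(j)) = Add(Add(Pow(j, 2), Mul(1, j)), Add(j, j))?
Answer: -125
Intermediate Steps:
Function('r')(j) = Add(-5, Pow(j, 2), Mul(3, j)) (Function('r')(j) = Add(-5, Add(Add(Pow(j, 2), Mul(1, j)), Add(j, j))) = Add(-5, Add(Add(Pow(j, 2), j), Mul(2, j))) = Add(-5, Add(Add(j, Pow(j, 2)), Mul(2, j))) = Add(-5, Add(Pow(j, 2), Mul(3, j))) = Add(-5, Pow(j, 2), Mul(3, j)))
Pow(Function('q')(-5, Function('r')(-3)), 3) = Pow(Add(-5, Pow(-3, 2), Mul(3, -3)), 3) = Pow(Add(-5, 9, -9), 3) = Pow(-5, 3) = -125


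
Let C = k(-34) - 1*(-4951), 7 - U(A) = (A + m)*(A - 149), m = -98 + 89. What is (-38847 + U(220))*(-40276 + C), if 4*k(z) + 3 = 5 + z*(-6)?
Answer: 3796910087/2 ≈ 1.8985e+9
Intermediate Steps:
m = -9
k(z) = 1/2 - 3*z/2 (k(z) = -3/4 + (5 + z*(-6))/4 = -3/4 + (5 - 6*z)/4 = -3/4 + (5/4 - 3*z/2) = 1/2 - 3*z/2)
U(A) = 7 - (-149 + A)*(-9 + A) (U(A) = 7 - (A - 9)*(A - 149) = 7 - (-9 + A)*(-149 + A) = 7 - (-149 + A)*(-9 + A))
C = 10005/2 (C = (1/2 - 3/2*(-34)) - 1*(-4951) = (1/2 + 51) + 4951 = 103/2 + 4951 = 10005/2 ≈ 5002.5)
(-38847 + U(220))*(-40276 + C) = (-38847 + (-1334 - 1*220**2 + 158*220))*(-40276 + 10005/2) = (-38847 + (-1334 - 1*48400 + 34760))*(-70547/2) = (-38847 + (-1334 - 48400 + 34760))*(-70547/2) = (-38847 - 14974)*(-70547/2) = -53821*(-70547/2) = 3796910087/2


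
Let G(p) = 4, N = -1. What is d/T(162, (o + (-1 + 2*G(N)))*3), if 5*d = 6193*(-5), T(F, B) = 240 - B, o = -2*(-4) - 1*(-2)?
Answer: -6193/189 ≈ -32.767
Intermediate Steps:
o = 10 (o = 8 + 2 = 10)
d = -6193 (d = (6193*(-5))/5 = (⅕)*(-30965) = -6193)
d/T(162, (o + (-1 + 2*G(N)))*3) = -6193/(240 - (10 + (-1 + 2*4))*3) = -6193/(240 - (10 + (-1 + 8))*3) = -6193/(240 - (10 + 7)*3) = -6193/(240 - 17*3) = -6193/(240 - 1*51) = -6193/(240 - 51) = -6193/189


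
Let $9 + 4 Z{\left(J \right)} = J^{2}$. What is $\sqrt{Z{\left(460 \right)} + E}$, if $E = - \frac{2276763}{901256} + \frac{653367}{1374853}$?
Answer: $\frac{\sqrt{20303421873541735117858588870}}{619547257684} \approx 229.99$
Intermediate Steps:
$E = - \frac{2541363511887}{1239094515368}$ ($E = \left(-2276763\right) \frac{1}{901256} + 653367 \cdot \frac{1}{1374853} = - \frac{2276763}{901256} + \frac{653367}{1374853} = - \frac{2541363511887}{1239094515368} \approx -2.051$)
$Z{\left(J \right)} = - \frac{9}{4} + \frac{J^{2}}{4}$
$\sqrt{Z{\left(460 \right)} + E} = \sqrt{\left(- \frac{9}{4} + \frac{460^{2}}{4}\right) - \frac{2541363511887}{1239094515368}} = \sqrt{\left(- \frac{9}{4} + \frac{1}{4} \cdot 211600\right) - \frac{2541363511887}{1239094515368}} = \sqrt{\left(- \frac{9}{4} + 52900\right) - \frac{2541363511887}{1239094515368}} = \sqrt{\frac{211591}{4} - \frac{2541363511887}{1239094515368}} = \sqrt{\frac{65542770536795735}{1239094515368}} = \frac{\sqrt{20303421873541735117858588870}}{619547257684}$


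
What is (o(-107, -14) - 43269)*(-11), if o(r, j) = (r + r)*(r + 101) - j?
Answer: 461681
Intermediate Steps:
o(r, j) = -j + 2*r*(101 + r) (o(r, j) = (2*r)*(101 + r) - j = 2*r*(101 + r) - j = -j + 2*r*(101 + r))
(o(-107, -14) - 43269)*(-11) = ((-1*(-14) + 2*(-107)² + 202*(-107)) - 43269)*(-11) = ((14 + 2*11449 - 21614) - 43269)*(-11) = ((14 + 22898 - 21614) - 43269)*(-11) = (1298 - 43269)*(-11) = -41971*(-11) = 461681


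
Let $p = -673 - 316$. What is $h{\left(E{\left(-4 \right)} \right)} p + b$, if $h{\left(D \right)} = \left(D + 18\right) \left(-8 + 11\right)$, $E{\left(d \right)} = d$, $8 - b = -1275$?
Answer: $-40255$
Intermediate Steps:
$b = 1283$ ($b = 8 - -1275 = 8 + 1275 = 1283$)
$p = -989$ ($p = -673 - 316 = -989$)
$h{\left(D \right)} = 54 + 3 D$ ($h{\left(D \right)} = \left(18 + D\right) 3 = 54 + 3 D$)
$h{\left(E{\left(-4 \right)} \right)} p + b = \left(54 + 3 \left(-4\right)\right) \left(-989\right) + 1283 = \left(54 - 12\right) \left(-989\right) + 1283 = 42 \left(-989\right) + 1283 = -41538 + 1283 = -40255$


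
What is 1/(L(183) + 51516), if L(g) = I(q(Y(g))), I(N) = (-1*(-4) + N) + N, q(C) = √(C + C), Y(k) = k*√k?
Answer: 1/(51520 + 2*√2*183^(¾)) ≈ 1.9357e-5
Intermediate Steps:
Y(k) = k^(3/2)
q(C) = √2*√C (q(C) = √(2*C) = √2*√C)
I(N) = 4 + 2*N (I(N) = (4 + N) + N = 4 + 2*N)
L(g) = 4 + 2*√2*√(g^(3/2)) (L(g) = 4 + 2*(√2*√(g^(3/2))) = 4 + 2*√2*√(g^(3/2)))
1/(L(183) + 51516) = 1/((4 + 2*√2*√(183^(3/2))) + 51516) = 1/((4 + 2*√2*√(183*√183)) + 51516) = 1/((4 + 2*√2*183^(¾)) + 51516) = 1/(51520 + 2*√2*183^(¾))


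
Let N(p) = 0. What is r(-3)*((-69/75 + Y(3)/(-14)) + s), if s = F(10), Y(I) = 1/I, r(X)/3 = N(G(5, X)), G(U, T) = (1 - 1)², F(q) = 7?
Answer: 0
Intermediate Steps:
G(U, T) = 0 (G(U, T) = 0² = 0)
r(X) = 0 (r(X) = 3*0 = 0)
s = 7
r(-3)*((-69/75 + Y(3)/(-14)) + s) = 0*((-69/75 + 1/(3*(-14))) + 7) = 0*((-69*1/75 + (⅓)*(-1/14)) + 7) = 0*((-23/25 - 1/42) + 7) = 0*(-991/1050 + 7) = 0*(6359/1050) = 0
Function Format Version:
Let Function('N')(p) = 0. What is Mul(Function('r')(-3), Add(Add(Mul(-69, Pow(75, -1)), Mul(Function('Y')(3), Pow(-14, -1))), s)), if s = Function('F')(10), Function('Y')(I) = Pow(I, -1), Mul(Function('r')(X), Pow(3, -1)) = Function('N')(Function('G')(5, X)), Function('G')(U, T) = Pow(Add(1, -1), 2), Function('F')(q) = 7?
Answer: 0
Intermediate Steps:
Function('G')(U, T) = 0 (Function('G')(U, T) = Pow(0, 2) = 0)
Function('r')(X) = 0 (Function('r')(X) = Mul(3, 0) = 0)
s = 7
Mul(Function('r')(-3), Add(Add(Mul(-69, Pow(75, -1)), Mul(Function('Y')(3), Pow(-14, -1))), s)) = Mul(0, Add(Add(Mul(-69, Pow(75, -1)), Mul(Pow(3, -1), Pow(-14, -1))), 7)) = Mul(0, Add(Add(Mul(-69, Rational(1, 75)), Mul(Rational(1, 3), Rational(-1, 14))), 7)) = Mul(0, Add(Add(Rational(-23, 25), Rational(-1, 42)), 7)) = Mul(0, Add(Rational(-991, 1050), 7)) = Mul(0, Rational(6359, 1050)) = 0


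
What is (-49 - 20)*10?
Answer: -690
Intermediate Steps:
(-49 - 20)*10 = -69*10 = -690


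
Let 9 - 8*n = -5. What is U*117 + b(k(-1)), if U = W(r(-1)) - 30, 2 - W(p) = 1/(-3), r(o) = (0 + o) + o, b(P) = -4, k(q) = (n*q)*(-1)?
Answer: -3241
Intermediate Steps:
n = 7/4 (n = 9/8 - ⅛*(-5) = 9/8 + 5/8 = 7/4 ≈ 1.7500)
k(q) = -7*q/4 (k(q) = (7*q/4)*(-1) = -7*q/4)
r(o) = 2*o (r(o) = o + o = 2*o)
W(p) = 7/3 (W(p) = 2 - 1/(-3) = 2 - 1*(-⅓) = 2 + ⅓ = 7/3)
U = -83/3 (U = 7/3 - 30 = -83/3 ≈ -27.667)
U*117 + b(k(-1)) = -83/3*117 - 4 = -3237 - 4 = -3241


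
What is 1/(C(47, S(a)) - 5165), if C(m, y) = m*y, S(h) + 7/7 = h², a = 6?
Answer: -1/3520 ≈ -0.00028409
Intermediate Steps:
S(h) = -1 + h²
1/(C(47, S(a)) - 5165) = 1/(47*(-1 + 6²) - 5165) = 1/(47*(-1 + 36) - 5165) = 1/(47*35 - 5165) = 1/(1645 - 5165) = 1/(-3520) = -1/3520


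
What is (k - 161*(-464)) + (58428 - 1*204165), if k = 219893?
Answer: 148860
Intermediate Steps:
(k - 161*(-464)) + (58428 - 1*204165) = (219893 - 161*(-464)) + (58428 - 1*204165) = (219893 - 1*(-74704)) + (58428 - 204165) = (219893 + 74704) - 145737 = 294597 - 145737 = 148860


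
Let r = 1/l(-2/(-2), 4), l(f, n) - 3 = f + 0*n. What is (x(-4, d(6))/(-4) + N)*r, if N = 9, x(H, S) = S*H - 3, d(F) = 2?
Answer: 47/16 ≈ 2.9375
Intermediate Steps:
x(H, S) = -3 + H*S (x(H, S) = H*S - 3 = -3 + H*S)
l(f, n) = 3 + f (l(f, n) = 3 + (f + 0*n) = 3 + (f + 0) = 3 + f)
r = 1/4 (r = 1/(3 - 2/(-2)) = 1/(3 - 2*(-1/2)) = 1/(3 + 1) = 1/4 ≈ 0.25000)
(x(-4, d(6))/(-4) + N)*r = ((-3 - 4*2)/(-4) + 9)*(1/4) = ((-3 - 8)*(-1/4) + 9)*(1/4) = (-11*(-1/4) + 9)*(1/4) = (11/4 + 9)*(1/4) = (47/4)*(1/4) = 47/16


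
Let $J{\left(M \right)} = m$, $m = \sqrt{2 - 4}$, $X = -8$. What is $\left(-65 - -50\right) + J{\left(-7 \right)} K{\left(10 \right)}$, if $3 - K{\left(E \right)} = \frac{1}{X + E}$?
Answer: $-15 + \frac{5 i \sqrt{2}}{2} \approx -15.0 + 3.5355 i$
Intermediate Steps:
$m = i \sqrt{2}$ ($m = \sqrt{-2} = i \sqrt{2} \approx 1.4142 i$)
$J{\left(M \right)} = i \sqrt{2}$
$K{\left(E \right)} = 3 - \frac{1}{-8 + E}$
$\left(-65 - -50\right) + J{\left(-7 \right)} K{\left(10 \right)} = \left(-65 - -50\right) + i \sqrt{2} \frac{-25 + 3 \cdot 10}{-8 + 10} = \left(-65 + 50\right) + i \sqrt{2} \frac{-25 + 30}{2} = -15 + i \sqrt{2} \cdot \frac{1}{2} \cdot 5 = -15 + i \sqrt{2} \cdot \frac{5}{2} = -15 + \frac{5 i \sqrt{2}}{2}$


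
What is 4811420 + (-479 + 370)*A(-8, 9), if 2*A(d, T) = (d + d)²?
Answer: 4797468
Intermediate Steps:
A(d, T) = 2*d² (A(d, T) = (d + d)²/2 = (2*d)²/2 = (4*d²)/2 = 2*d²)
4811420 + (-479 + 370)*A(-8, 9) = 4811420 + (-479 + 370)*(2*(-8)²) = 4811420 - 218*64 = 4811420 - 109*128 = 4811420 - 13952 = 4797468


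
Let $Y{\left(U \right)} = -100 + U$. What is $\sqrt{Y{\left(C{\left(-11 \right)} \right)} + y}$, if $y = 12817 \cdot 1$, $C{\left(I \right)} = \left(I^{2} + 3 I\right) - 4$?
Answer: $\sqrt{12801} \approx 113.14$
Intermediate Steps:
$C{\left(I \right)} = -4 + I^{2} + 3 I$
$y = 12817$
$\sqrt{Y{\left(C{\left(-11 \right)} \right)} + y} = \sqrt{\left(-100 + \left(-4 + \left(-11\right)^{2} + 3 \left(-11\right)\right)\right) + 12817} = \sqrt{\left(-100 - -84\right) + 12817} = \sqrt{\left(-100 + 84\right) + 12817} = \sqrt{-16 + 12817} = \sqrt{12801}$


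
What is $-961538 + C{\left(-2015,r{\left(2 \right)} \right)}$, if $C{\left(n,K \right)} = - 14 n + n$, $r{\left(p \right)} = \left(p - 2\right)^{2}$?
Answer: $-935343$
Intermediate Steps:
$r{\left(p \right)} = \left(-2 + p\right)^{2}$
$C{\left(n,K \right)} = - 13 n$
$-961538 + C{\left(-2015,r{\left(2 \right)} \right)} = -961538 - -26195 = -961538 + 26195 = -935343$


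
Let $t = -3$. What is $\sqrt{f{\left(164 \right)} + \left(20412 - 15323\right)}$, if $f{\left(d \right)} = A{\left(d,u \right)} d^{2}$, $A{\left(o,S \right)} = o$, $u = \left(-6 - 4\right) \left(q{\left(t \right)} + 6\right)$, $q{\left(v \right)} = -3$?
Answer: $\sqrt{4416033} \approx 2101.4$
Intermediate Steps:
$u = -30$ ($u = \left(-6 - 4\right) \left(-3 + 6\right) = \left(-10\right) 3 = -30$)
$f{\left(d \right)} = d^{3}$ ($f{\left(d \right)} = d d^{2} = d^{3}$)
$\sqrt{f{\left(164 \right)} + \left(20412 - 15323\right)} = \sqrt{164^{3} + \left(20412 - 15323\right)} = \sqrt{4410944 + \left(20412 - 15323\right)} = \sqrt{4410944 + 5089} = \sqrt{4416033}$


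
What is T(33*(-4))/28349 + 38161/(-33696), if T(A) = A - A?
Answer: -38161/33696 ≈ -1.1325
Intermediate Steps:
T(A) = 0
T(33*(-4))/28349 + 38161/(-33696) = 0/28349 + 38161/(-33696) = 0*(1/28349) + 38161*(-1/33696) = 0 - 38161/33696 = -38161/33696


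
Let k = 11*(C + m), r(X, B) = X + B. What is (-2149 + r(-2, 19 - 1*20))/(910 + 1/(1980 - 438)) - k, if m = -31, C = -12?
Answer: 660405149/1403221 ≈ 470.64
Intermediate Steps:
r(X, B) = B + X
k = -473 (k = 11*(-12 - 31) = 11*(-43) = -473)
(-2149 + r(-2, 19 - 1*20))/(910 + 1/(1980 - 438)) - k = (-2149 + ((19 - 1*20) - 2))/(910 + 1/(1980 - 438)) - 1*(-473) = (-2149 + ((19 - 20) - 2))/(910 + 1/1542) + 473 = (-2149 + (-1 - 2))/(910 + 1/1542) + 473 = (-2149 - 3)/(1403221/1542) + 473 = -2152*1542/1403221 + 473 = -3318384/1403221 + 473 = 660405149/1403221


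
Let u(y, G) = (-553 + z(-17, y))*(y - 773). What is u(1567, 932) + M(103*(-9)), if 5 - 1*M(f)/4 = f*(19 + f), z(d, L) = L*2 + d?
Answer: -1331028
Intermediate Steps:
z(d, L) = d + 2*L (z(d, L) = 2*L + d = d + 2*L)
M(f) = 20 - 4*f*(19 + f)
u(y, G) = (-773 + y)*(-570 + 2*y) (u(y, G) = (-553 + (-17 + 2*y))*(y - 773) = (-570 + 2*y)*(-773 + y) = (-773 + y)*(-570 + 2*y))
u(1567, 932) + M(103*(-9)) = (440610 - 2116*1567 + 2*1567²) + (20 - 7828*(-9) - 4*(103*(-9))²) = (440610 - 3315772 + 2*2455489) + (20 - 76*(-927) - 4*(-927)²) = (440610 - 3315772 + 4910978) + (20 + 70452 - 4*859329) = 2035816 + (20 + 70452 - 3437316) = 2035816 - 3366844 = -1331028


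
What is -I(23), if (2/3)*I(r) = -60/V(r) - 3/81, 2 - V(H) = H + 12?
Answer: -529/198 ≈ -2.6717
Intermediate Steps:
V(H) = -10 - H (V(H) = 2 - (H + 12) = 2 - (12 + H) = 2 + (-12 - H) = -10 - H)
I(r) = -1/18 - 90/(-10 - r) (I(r) = 3*(-60/(-10 - r) - 3/81)/2 = 3*(-60/(-10 - r) - 3*1/81)/2 = 3*(-60/(-10 - r) - 1/27)/2 = 3*(-1/27 - 60/(-10 - r))/2 = -1/18 - 90/(-10 - r))
-I(23) = -(1610 - 1*23)/(18*(10 + 23)) = -(1610 - 23)/(18*33) = -1587/(18*33) = -1*529/198 = -529/198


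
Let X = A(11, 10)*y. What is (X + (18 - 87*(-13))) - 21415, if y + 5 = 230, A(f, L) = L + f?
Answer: -15541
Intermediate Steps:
y = 225 (y = -5 + 230 = 225)
X = 4725 (X = (10 + 11)*225 = 21*225 = 4725)
(X + (18 - 87*(-13))) - 21415 = (4725 + (18 - 87*(-13))) - 21415 = (4725 + (18 + 1131)) - 21415 = (4725 + 1149) - 21415 = 5874 - 21415 = -15541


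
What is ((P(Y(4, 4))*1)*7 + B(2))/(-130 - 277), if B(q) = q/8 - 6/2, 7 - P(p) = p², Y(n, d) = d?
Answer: 263/1628 ≈ 0.16155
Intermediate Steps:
P(p) = 7 - p²
B(q) = -3 + q/8 (B(q) = q*(⅛) - 6*½ = q/8 - 3 = -3 + q/8)
((P(Y(4, 4))*1)*7 + B(2))/(-130 - 277) = (((7 - 1*4²)*1)*7 + (-3 + (⅛)*2))/(-130 - 277) = (((7 - 1*16)*1)*7 + (-3 + ¼))/(-407) = (((7 - 16)*1)*7 - 11/4)*(-1/407) = (-9*1*7 - 11/4)*(-1/407) = (-9*7 - 11/4)*(-1/407) = (-63 - 11/4)*(-1/407) = -263/4*(-1/407) = 263/1628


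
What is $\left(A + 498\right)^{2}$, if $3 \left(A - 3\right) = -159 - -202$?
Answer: $\frac{2390116}{9} \approx 2.6557 \cdot 10^{5}$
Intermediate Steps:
$A = \frac{52}{3}$ ($A = 3 + \frac{-159 - -202}{3} = 3 + \frac{-159 + 202}{3} = 3 + \frac{1}{3} \cdot 43 = 3 + \frac{43}{3} = \frac{52}{3} \approx 17.333$)
$\left(A + 498\right)^{2} = \left(\frac{52}{3} + 498\right)^{2} = \left(\frac{1546}{3}\right)^{2} = \frac{2390116}{9}$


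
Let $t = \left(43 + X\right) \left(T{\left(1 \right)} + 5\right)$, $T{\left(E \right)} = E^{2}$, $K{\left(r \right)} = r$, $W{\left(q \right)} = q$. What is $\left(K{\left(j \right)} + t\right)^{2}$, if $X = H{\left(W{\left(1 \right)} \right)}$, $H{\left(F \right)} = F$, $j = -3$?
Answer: $68121$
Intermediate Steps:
$X = 1$
$t = 264$ ($t = \left(43 + 1\right) \left(1^{2} + 5\right) = 44 \left(1 + 5\right) = 44 \cdot 6 = 264$)
$\left(K{\left(j \right)} + t\right)^{2} = \left(-3 + 264\right)^{2} = 261^{2} = 68121$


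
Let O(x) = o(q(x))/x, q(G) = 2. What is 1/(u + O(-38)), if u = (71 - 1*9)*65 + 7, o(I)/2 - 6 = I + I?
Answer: 19/76693 ≈ 0.00024774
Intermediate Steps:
o(I) = 12 + 4*I (o(I) = 12 + 2*(I + I) = 12 + 2*(2*I) = 12 + 4*I)
u = 4037 (u = (71 - 9)*65 + 7 = 62*65 + 7 = 4030 + 7 = 4037)
O(x) = 20/x (O(x) = (12 + 4*2)/x = (12 + 8)/x = 20/x)
1/(u + O(-38)) = 1/(4037 + 20/(-38)) = 1/(4037 + 20*(-1/38)) = 1/(4037 - 10/19) = 1/(76693/19) = 19/76693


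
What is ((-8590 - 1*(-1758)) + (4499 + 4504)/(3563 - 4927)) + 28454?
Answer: 29483405/1364 ≈ 21615.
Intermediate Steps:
((-8590 - 1*(-1758)) + (4499 + 4504)/(3563 - 4927)) + 28454 = ((-8590 + 1758) + 9003/(-1364)) + 28454 = (-6832 + 9003*(-1/1364)) + 28454 = (-6832 - 9003/1364) + 28454 = -9327851/1364 + 28454 = 29483405/1364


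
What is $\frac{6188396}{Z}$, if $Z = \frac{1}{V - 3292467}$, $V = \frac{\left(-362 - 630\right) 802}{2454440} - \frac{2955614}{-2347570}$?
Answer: $- \frac{1467507698369885223771184}{72024621385} \approx -2.0375 \cdot 10^{13}$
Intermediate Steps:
$V = \frac{67333601191}{72024621385}$ ($V = \left(-992\right) 802 \cdot \frac{1}{2454440} - - \frac{1477807}{1173785} = \left(-795584\right) \frac{1}{2454440} + \frac{1477807}{1173785} = - \frac{99448}{306805} + \frac{1477807}{1173785} = \frac{67333601191}{72024621385} \approx 0.93487$)
$Z = - \frac{72024621385}{237138621764005604}$ ($Z = \frac{1}{\frac{67333601191}{72024621385} - 3292467} = \frac{1}{- \frac{237138621764005604}{72024621385}} = - \frac{72024621385}{237138621764005604} \approx -3.0372 \cdot 10^{-7}$)
$\frac{6188396}{Z} = \frac{6188396}{- \frac{72024621385}{237138621764005604}} = 6188396 \left(- \frac{237138621764005604}{72024621385}\right) = - \frac{1467507698369885223771184}{72024621385}$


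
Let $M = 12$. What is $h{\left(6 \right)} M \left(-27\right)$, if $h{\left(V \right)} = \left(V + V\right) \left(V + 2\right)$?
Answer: $-31104$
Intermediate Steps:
$h{\left(V \right)} = 2 V \left(2 + V\right)$
$h{\left(6 \right)} M \left(-27\right) = 2 \cdot 6 \left(2 + 6\right) 12 \left(-27\right) = 2 \cdot 6 \cdot 8 \cdot 12 \left(-27\right) = 96 \cdot 12 \left(-27\right) = 1152 \left(-27\right) = -31104$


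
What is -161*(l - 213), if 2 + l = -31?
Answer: 39606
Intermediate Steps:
l = -33 (l = -2 - 31 = -33)
-161*(l - 213) = -161*(-33 - 213) = -161*(-246) = 39606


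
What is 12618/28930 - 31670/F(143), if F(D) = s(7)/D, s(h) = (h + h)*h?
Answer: -32754309184/708785 ≈ -46212.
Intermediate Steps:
s(h) = 2*h² (s(h) = (2*h)*h = 2*h²)
F(D) = 98/D (F(D) = (2*7²)/D = (2*49)/D = 98/D)
12618/28930 - 31670/F(143) = 12618/28930 - 31670/(98/143) = 12618*(1/28930) - 31670/(98*(1/143)) = 6309/14465 - 31670/98/143 = 6309/14465 - 31670*143/98 = 6309/14465 - 2264405/49 = -32754309184/708785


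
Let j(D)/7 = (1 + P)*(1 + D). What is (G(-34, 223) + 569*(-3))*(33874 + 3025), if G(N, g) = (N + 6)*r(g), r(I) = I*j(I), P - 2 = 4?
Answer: -2528904366049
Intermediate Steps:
P = 6 (P = 2 + 4 = 6)
j(D) = 49 + 49*D (j(D) = 7*((1 + 6)*(1 + D)) = 7*(7*(1 + D)) = 7*(7 + 7*D) = 49 + 49*D)
r(I) = I*(49 + 49*I)
G(N, g) = 49*g*(1 + g)*(6 + N) (G(N, g) = (N + 6)*(49*g*(1 + g)) = (6 + N)*(49*g*(1 + g)) = 49*g*(1 + g)*(6 + N))
(G(-34, 223) + 569*(-3))*(33874 + 3025) = (49*223*(1 + 223)*(6 - 34) + 569*(-3))*(33874 + 3025) = (49*223*224*(-28) - 1707)*36899 = (-68534144 - 1707)*36899 = -68535851*36899 = -2528904366049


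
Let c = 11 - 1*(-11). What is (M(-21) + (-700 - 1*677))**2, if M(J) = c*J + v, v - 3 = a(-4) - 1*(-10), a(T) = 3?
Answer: 3323329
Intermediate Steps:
c = 22 (c = 11 + 11 = 22)
v = 16 (v = 3 + (3 - 1*(-10)) = 3 + (3 + 10) = 3 + 13 = 16)
M(J) = 16 + 22*J (M(J) = 22*J + 16 = 16 + 22*J)
(M(-21) + (-700 - 1*677))**2 = ((16 + 22*(-21)) + (-700 - 1*677))**2 = ((16 - 462) + (-700 - 677))**2 = (-446 - 1377)**2 = (-1823)**2 = 3323329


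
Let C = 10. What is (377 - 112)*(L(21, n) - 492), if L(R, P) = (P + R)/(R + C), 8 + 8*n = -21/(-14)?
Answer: -64582885/496 ≈ -1.3021e+5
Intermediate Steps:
n = -13/16 (n = -1 + (-21/(-14))/8 = -1 + (-21*(-1/14))/8 = -1 + (⅛)*(3/2) = -1 + 3/16 = -13/16 ≈ -0.81250)
L(R, P) = (P + R)/(10 + R) (L(R, P) = (P + R)/(R + 10) = (P + R)/(10 + R))
(377 - 112)*(L(21, n) - 492) = (377 - 112)*((-13/16 + 21)/(10 + 21) - 492) = 265*((323/16)/31 - 492) = 265*((1/31)*(323/16) - 492) = 265*(323/496 - 492) = 265*(-243709/496) = -64582885/496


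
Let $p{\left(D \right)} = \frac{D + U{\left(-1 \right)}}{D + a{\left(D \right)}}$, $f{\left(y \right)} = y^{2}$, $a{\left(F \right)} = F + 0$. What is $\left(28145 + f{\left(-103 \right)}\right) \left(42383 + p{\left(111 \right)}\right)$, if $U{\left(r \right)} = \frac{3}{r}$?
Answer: $\frac{60773596506}{37} \approx 1.6425 \cdot 10^{9}$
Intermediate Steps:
$a{\left(F \right)} = F$
$p{\left(D \right)} = \frac{-3 + D}{2 D}$ ($p{\left(D \right)} = \frac{D + \frac{3}{-1}}{D + D} = \frac{D + 3 \left(-1\right)}{2 D} = \left(D - 3\right) \frac{1}{2 D} = \left(-3 + D\right) \frac{1}{2 D} = \frac{-3 + D}{2 D}$)
$\left(28145 + f{\left(-103 \right)}\right) \left(42383 + p{\left(111 \right)}\right) = \left(28145 + \left(-103\right)^{2}\right) \left(42383 + \frac{-3 + 111}{2 \cdot 111}\right) = \left(28145 + 10609\right) \left(42383 + \frac{1}{2} \cdot \frac{1}{111} \cdot 108\right) = 38754 \left(42383 + \frac{18}{37}\right) = 38754 \cdot \frac{1568189}{37} = \frac{60773596506}{37}$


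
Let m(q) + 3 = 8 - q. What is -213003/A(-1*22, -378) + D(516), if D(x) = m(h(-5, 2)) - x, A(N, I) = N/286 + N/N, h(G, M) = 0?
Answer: -925057/4 ≈ -2.3126e+5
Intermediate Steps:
m(q) = 5 - q (m(q) = -3 + (8 - q) = 5 - q)
A(N, I) = 1 + N/286 (A(N, I) = N*(1/286) + 1 = N/286 + 1 = 1 + N/286)
D(x) = 5 - x (D(x) = (5 - 1*0) - x = (5 + 0) - x = 5 - x)
-213003/A(-1*22, -378) + D(516) = -213003/(1 + (-1*22)/286) + (5 - 1*516) = -213003/(1 + (1/286)*(-22)) + (5 - 516) = -213003/(1 - 1/13) - 511 = -213003/12/13 - 511 = -213003*13/12 - 511 = -923013/4 - 511 = -925057/4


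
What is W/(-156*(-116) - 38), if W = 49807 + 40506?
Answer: 90313/18058 ≈ 5.0013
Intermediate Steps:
W = 90313
W/(-156*(-116) - 38) = 90313/(-156*(-116) - 38) = 90313/(18096 - 38) = 90313/18058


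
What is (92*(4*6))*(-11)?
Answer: -24288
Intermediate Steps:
(92*(4*6))*(-11) = (92*24)*(-11) = 2208*(-11) = -24288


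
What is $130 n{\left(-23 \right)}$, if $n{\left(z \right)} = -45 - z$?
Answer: $-2860$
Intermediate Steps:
$130 n{\left(-23 \right)} = 130 \left(-45 - -23\right) = 130 \left(-45 + 23\right) = 130 \left(-22\right) = -2860$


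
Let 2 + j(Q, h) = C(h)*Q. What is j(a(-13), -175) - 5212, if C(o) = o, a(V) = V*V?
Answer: -34789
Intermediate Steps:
a(V) = V**2
j(Q, h) = -2 + Q*h (j(Q, h) = -2 + h*Q = -2 + Q*h)
j(a(-13), -175) - 5212 = (-2 + (-13)**2*(-175)) - 5212 = (-2 + 169*(-175)) - 5212 = (-2 - 29575) - 5212 = -29577 - 5212 = -34789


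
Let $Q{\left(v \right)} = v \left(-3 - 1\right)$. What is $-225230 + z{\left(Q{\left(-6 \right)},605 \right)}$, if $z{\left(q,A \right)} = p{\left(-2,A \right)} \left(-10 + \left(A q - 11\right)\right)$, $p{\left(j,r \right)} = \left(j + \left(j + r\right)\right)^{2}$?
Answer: $5236828069$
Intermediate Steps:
$Q{\left(v \right)} = - 4 v$ ($Q{\left(v \right)} = v \left(-4\right) = - 4 v$)
$p{\left(j,r \right)} = \left(r + 2 j\right)^{2}$
$z{\left(q,A \right)} = \left(-4 + A\right)^{2} \left(-21 + A q\right)$ ($z{\left(q,A \right)} = \left(A + 2 \left(-2\right)\right)^{2} \left(-10 + \left(A q - 11\right)\right) = \left(A - 4\right)^{2} \left(-10 + \left(-11 + A q\right)\right) = \left(-4 + A\right)^{2} \left(-21 + A q\right)$)
$-225230 + z{\left(Q{\left(-6 \right)},605 \right)} = -225230 + \left(-4 + 605\right)^{2} \left(-21 + 605 \left(\left(-4\right) \left(-6\right)\right)\right) = -225230 + 601^{2} \left(-21 + 605 \cdot 24\right) = -225230 + 361201 \left(-21 + 14520\right) = -225230 + 361201 \cdot 14499 = -225230 + 5237053299 = 5236828069$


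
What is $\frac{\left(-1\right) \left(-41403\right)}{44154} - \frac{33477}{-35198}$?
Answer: $\frac{244620521}{129511041} \approx 1.8888$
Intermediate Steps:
$\frac{\left(-1\right) \left(-41403\right)}{44154} - \frac{33477}{-35198} = 41403 \cdot \frac{1}{44154} - - \frac{33477}{35198} = \frac{13801}{14718} + \frac{33477}{35198} = \frac{244620521}{129511041}$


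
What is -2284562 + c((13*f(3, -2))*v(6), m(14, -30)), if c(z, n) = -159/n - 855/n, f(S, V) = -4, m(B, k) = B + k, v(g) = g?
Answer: -18275989/8 ≈ -2.2845e+6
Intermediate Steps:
c(z, n) = -1014/n
-2284562 + c((13*f(3, -2))*v(6), m(14, -30)) = -2284562 - 1014/(14 - 30) = -2284562 - 1014/(-16) = -2284562 - 1014*(-1/16) = -2284562 + 507/8 = -18275989/8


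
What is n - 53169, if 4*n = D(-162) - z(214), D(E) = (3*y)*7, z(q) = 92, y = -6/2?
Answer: -212831/4 ≈ -53208.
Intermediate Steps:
y = -3 (y = -6*½ = -3)
D(E) = -63 (D(E) = (3*(-3))*7 = -9*7 = -63)
n = -155/4 (n = (-63 - 1*92)/4 = (-63 - 92)/4 = (¼)*(-155) = -155/4 ≈ -38.750)
n - 53169 = -155/4 - 53169 = -212831/4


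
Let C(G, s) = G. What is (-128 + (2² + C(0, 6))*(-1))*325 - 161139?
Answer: -204039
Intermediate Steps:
(-128 + (2² + C(0, 6))*(-1))*325 - 161139 = (-128 + (2² + 0)*(-1))*325 - 161139 = (-128 + (4 + 0)*(-1))*325 - 161139 = (-128 + 4*(-1))*325 - 161139 = (-128 - 4)*325 - 161139 = -132*325 - 161139 = -42900 - 161139 = -204039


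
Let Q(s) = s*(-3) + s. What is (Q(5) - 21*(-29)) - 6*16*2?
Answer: 407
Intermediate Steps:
Q(s) = -2*s (Q(s) = -3*s + s = -2*s)
(Q(5) - 21*(-29)) - 6*16*2 = (-2*5 - 21*(-29)) - 6*16*2 = (-10 + 609) - 96*2 = 599 - 192 = 407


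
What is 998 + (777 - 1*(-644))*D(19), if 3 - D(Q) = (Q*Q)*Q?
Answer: -9741378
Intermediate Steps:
D(Q) = 3 - Q**3 (D(Q) = 3 - Q*Q*Q = 3 - Q**2*Q = 3 - Q**3)
998 + (777 - 1*(-644))*D(19) = 998 + (777 - 1*(-644))*(3 - 1*19**3) = 998 + (777 + 644)*(3 - 1*6859) = 998 + 1421*(3 - 6859) = 998 + 1421*(-6856) = 998 - 9742376 = -9741378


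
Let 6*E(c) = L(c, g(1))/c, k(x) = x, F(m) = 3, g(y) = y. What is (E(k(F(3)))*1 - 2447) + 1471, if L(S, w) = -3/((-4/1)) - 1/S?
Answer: -210811/216 ≈ -975.98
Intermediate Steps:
L(S, w) = ¾ - 1/S (L(S, w) = -3/((-4*1)) - 1/S = -3/(-4) - 1/S = -3*(-¼) - 1/S = ¾ - 1/S)
E(c) = (¾ - 1/c)/(6*c) (E(c) = ((¾ - 1/c)/c)/6 = (¾ - 1/c)/(6*c))
(E(k(F(3)))*1 - 2447) + 1471 = (((1/24)*(-4 + 3*3)/3²)*1 - 2447) + 1471 = (((1/24)*(⅑)*(-4 + 9))*1 - 2447) + 1471 = (((1/24)*(⅑)*5)*1 - 2447) + 1471 = ((5/216)*1 - 2447) + 1471 = (5/216 - 2447) + 1471 = -528547/216 + 1471 = -210811/216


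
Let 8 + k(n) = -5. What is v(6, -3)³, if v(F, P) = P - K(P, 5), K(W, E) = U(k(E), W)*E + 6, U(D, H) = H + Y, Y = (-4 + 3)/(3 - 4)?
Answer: 1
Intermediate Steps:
Y = 1 (Y = -1/(-1) = -1*(-1) = 1)
k(n) = -13 (k(n) = -8 - 5 = -13)
U(D, H) = 1 + H (U(D, H) = H + 1 = 1 + H)
K(W, E) = 6 + E*(1 + W) (K(W, E) = (1 + W)*E + 6 = E*(1 + W) + 6 = 6 + E*(1 + W))
v(F, P) = -11 - 4*P (v(F, P) = P - (6 + 5*(1 + P)) = P - (6 + (5 + 5*P)) = P - (11 + 5*P) = P + (-11 - 5*P) = -11 - 4*P)
v(6, -3)³ = (-11 - 4*(-3))³ = (-11 + 12)³ = 1³ = 1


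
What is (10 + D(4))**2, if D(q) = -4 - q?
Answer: 4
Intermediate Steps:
(10 + D(4))**2 = (10 + (-4 - 1*4))**2 = (10 + (-4 - 4))**2 = (10 - 8)**2 = 2**2 = 4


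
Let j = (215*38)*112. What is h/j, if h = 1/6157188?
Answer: 1/5634073307520 ≈ 1.7749e-13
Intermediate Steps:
h = 1/6157188 ≈ 1.6241e-7
j = 915040 (j = 8170*112 = 915040)
h/j = (1/6157188)/915040 = (1/6157188)*(1/915040) = 1/5634073307520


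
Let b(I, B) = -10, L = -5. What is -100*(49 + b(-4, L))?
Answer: -3900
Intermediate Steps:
-100*(49 + b(-4, L)) = -100*(49 - 10) = -100*39 = -3900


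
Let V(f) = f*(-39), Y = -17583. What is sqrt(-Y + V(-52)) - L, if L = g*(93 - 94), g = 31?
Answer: 31 + 3*sqrt(2179) ≈ 171.04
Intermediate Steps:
V(f) = -39*f
L = -31 (L = 31*(93 - 94) = 31*(-1) = -31)
sqrt(-Y + V(-52)) - L = sqrt(-1*(-17583) - 39*(-52)) - 1*(-31) = sqrt(17583 + 2028) + 31 = sqrt(19611) + 31 = 3*sqrt(2179) + 31 = 31 + 3*sqrt(2179)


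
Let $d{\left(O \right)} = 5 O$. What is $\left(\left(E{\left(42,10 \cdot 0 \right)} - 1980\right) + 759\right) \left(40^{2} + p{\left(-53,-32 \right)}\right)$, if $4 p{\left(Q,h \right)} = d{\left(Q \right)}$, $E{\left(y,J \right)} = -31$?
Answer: $-1920255$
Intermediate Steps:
$p{\left(Q,h \right)} = \frac{5 Q}{4}$
$\left(\left(E{\left(42,10 \cdot 0 \right)} - 1980\right) + 759\right) \left(40^{2} + p{\left(-53,-32 \right)}\right) = \left(\left(-31 - 1980\right) + 759\right) \left(40^{2} + \frac{5}{4} \left(-53\right)\right) = \left(-2011 + 759\right) \left(1600 - \frac{265}{4}\right) = \left(-1252\right) \frac{6135}{4} = -1920255$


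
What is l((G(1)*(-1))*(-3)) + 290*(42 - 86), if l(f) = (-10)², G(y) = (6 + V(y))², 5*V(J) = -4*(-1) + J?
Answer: -12660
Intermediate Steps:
V(J) = ⅘ + J/5 (V(J) = (-4*(-1) + J)/5 = (4 + J)/5 = ⅘ + J/5)
G(y) = (34/5 + y/5)² (G(y) = (6 + (⅘ + y/5))² = (34/5 + y/5)²)
l(f) = 100
l((G(1)*(-1))*(-3)) + 290*(42 - 86) = 100 + 290*(42 - 86) = 100 + 290*(-44) = 100 - 12760 = -12660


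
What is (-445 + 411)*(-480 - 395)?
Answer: 29750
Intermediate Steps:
(-445 + 411)*(-480 - 395) = -34*(-875) = 29750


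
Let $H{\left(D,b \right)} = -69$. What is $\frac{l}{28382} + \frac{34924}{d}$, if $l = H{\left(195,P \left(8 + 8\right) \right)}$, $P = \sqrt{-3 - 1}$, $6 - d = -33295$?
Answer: $\frac{42996313}{41093434} \approx 1.0463$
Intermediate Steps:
$d = 33301$ ($d = 6 - -33295 = 6 + 33295 = 33301$)
$P = 2 i$ ($P = \sqrt{-4} = 2 i \approx 2.0 i$)
$l = -69$
$\frac{l}{28382} + \frac{34924}{d} = - \frac{69}{28382} + \frac{34924}{33301} = \left(-69\right) \frac{1}{28382} + 34924 \cdot \frac{1}{33301} = - \frac{3}{1234} + \frac{34924}{33301} = \frac{42996313}{41093434}$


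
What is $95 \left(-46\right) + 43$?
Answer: $-4327$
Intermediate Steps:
$95 \left(-46\right) + 43 = -4370 + 43 = -4327$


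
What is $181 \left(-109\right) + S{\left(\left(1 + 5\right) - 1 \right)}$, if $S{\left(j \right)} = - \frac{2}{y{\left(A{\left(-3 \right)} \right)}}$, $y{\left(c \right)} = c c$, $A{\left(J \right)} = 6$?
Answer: $- \frac{355123}{18} \approx -19729.0$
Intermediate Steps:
$y{\left(c \right)} = c^{2}$
$S{\left(j \right)} = - \frac{1}{18}$ ($S{\left(j \right)} = - \frac{2}{6^{2}} = - \frac{2}{36} = \left(-2\right) \frac{1}{36} = - \frac{1}{18}$)
$181 \left(-109\right) + S{\left(\left(1 + 5\right) - 1 \right)} = 181 \left(-109\right) - \frac{1}{18} = -19729 - \frac{1}{18} = - \frac{355123}{18}$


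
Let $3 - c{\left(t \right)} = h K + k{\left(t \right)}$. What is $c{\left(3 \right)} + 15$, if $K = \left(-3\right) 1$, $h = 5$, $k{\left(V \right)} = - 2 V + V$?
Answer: $36$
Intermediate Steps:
$k{\left(V \right)} = - V$
$K = -3$
$c{\left(t \right)} = 18 + t$ ($c{\left(t \right)} = 3 - \left(5 \left(-3\right) - t\right) = 3 - \left(-15 - t\right) = 3 + \left(15 + t\right) = 18 + t$)
$c{\left(3 \right)} + 15 = \left(18 + 3\right) + 15 = 21 + 15 = 36$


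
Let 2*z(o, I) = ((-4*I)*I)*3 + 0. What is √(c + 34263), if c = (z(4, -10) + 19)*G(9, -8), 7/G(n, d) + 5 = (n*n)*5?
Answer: √13701133/20 ≈ 185.08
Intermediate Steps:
z(o, I) = -6*I² (z(o, I) = (((-4*I)*I)*3 + 0)/2 = (-4*I²*3 + 0)/2 = (-12*I² + 0)/2 = (-12*I²)/2 = -6*I²)
G(n, d) = 7/(-5 + 5*n²) (G(n, d) = 7/(-5 + (n*n)*5) = 7/(-5 + n²*5) = 7/(-5 + 5*n²))
c = -4067/400 (c = (-6*(-10)² + 19)*(7/(5*(-1 + 9²))) = (-6*100 + 19)*(7/(5*(-1 + 81))) = (-600 + 19)*((7/5)/80) = -4067/(5*80) = -581*7/400 = -4067/400 ≈ -10.167)
√(c + 34263) = √(-4067/400 + 34263) = √(13701133/400) = √13701133/20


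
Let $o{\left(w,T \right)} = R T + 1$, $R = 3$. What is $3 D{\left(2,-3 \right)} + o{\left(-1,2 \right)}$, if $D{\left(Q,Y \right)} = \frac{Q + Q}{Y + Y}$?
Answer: $5$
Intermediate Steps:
$D{\left(Q,Y \right)} = \frac{Q}{Y}$ ($D{\left(Q,Y \right)} = \frac{2 Q}{2 Y} = 2 Q \frac{1}{2 Y} = \frac{Q}{Y}$)
$o{\left(w,T \right)} = 1 + 3 T$ ($o{\left(w,T \right)} = 3 T + 1 = 1 + 3 T$)
$3 D{\left(2,-3 \right)} + o{\left(-1,2 \right)} = 3 \frac{2}{-3} + \left(1 + 3 \cdot 2\right) = 3 \cdot 2 \left(- \frac{1}{3}\right) + \left(1 + 6\right) = 3 \left(- \frac{2}{3}\right) + 7 = -2 + 7 = 5$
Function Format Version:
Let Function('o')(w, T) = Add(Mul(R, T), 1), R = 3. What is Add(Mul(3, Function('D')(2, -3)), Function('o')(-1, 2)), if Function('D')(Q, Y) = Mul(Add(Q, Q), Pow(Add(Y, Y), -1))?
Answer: 5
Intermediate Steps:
Function('D')(Q, Y) = Mul(Q, Pow(Y, -1)) (Function('D')(Q, Y) = Mul(Mul(2, Q), Pow(Mul(2, Y), -1)) = Mul(Mul(2, Q), Mul(Rational(1, 2), Pow(Y, -1))) = Mul(Q, Pow(Y, -1)))
Function('o')(w, T) = Add(1, Mul(3, T)) (Function('o')(w, T) = Add(Mul(3, T), 1) = Add(1, Mul(3, T)))
Add(Mul(3, Function('D')(2, -3)), Function('o')(-1, 2)) = Add(Mul(3, Mul(2, Pow(-3, -1))), Add(1, Mul(3, 2))) = Add(Mul(3, Mul(2, Rational(-1, 3))), Add(1, 6)) = Add(Mul(3, Rational(-2, 3)), 7) = Add(-2, 7) = 5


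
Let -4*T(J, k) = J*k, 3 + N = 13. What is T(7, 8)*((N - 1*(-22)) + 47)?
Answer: -1106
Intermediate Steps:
N = 10 (N = -3 + 13 = 10)
T(J, k) = -J*k/4
T(7, 8)*((N - 1*(-22)) + 47) = (-¼*7*8)*((10 - 1*(-22)) + 47) = -14*((10 + 22) + 47) = -14*(32 + 47) = -14*79 = -1106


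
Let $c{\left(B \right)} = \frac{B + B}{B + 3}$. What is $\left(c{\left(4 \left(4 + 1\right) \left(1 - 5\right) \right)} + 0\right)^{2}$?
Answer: $\frac{25600}{5929} \approx 4.3178$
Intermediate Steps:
$c{\left(B \right)} = \frac{2 B}{3 + B}$
$\left(c{\left(4 \left(4 + 1\right) \left(1 - 5\right) \right)} + 0\right)^{2} = \left(\frac{2 \cdot 4 \left(4 + 1\right) \left(1 - 5\right)}{3 + 4 \left(4 + 1\right) \left(1 - 5\right)} + 0\right)^{2} = \left(\frac{2 \cdot 4 \cdot 5 \left(-4\right)}{3 + 4 \cdot 5 \left(-4\right)} + 0\right)^{2} = \left(\frac{2 \cdot 4 \left(-20\right)}{3 + 4 \left(-20\right)} + 0\right)^{2} = \left(2 \left(-80\right) \frac{1}{3 - 80} + 0\right)^{2} = \left(2 \left(-80\right) \frac{1}{-77} + 0\right)^{2} = \left(2 \left(-80\right) \left(- \frac{1}{77}\right) + 0\right)^{2} = \left(\frac{160}{77} + 0\right)^{2} = \left(\frac{160}{77}\right)^{2} = \frac{25600}{5929}$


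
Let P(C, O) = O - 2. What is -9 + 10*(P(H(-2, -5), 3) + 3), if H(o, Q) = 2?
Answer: 31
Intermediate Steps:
P(C, O) = -2 + O
-9 + 10*(P(H(-2, -5), 3) + 3) = -9 + 10*((-2 + 3) + 3) = -9 + 10*(1 + 3) = -9 + 10*4 = -9 + 40 = 31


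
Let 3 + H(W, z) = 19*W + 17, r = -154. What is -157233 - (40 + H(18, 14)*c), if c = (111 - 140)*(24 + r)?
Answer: -1499393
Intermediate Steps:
c = 3770 (c = (111 - 140)*(24 - 154) = -29*(-130) = 3770)
H(W, z) = 14 + 19*W (H(W, z) = -3 + (19*W + 17) = -3 + (17 + 19*W) = 14 + 19*W)
-157233 - (40 + H(18, 14)*c) = -157233 - (40 + (14 + 19*18)*3770) = -157233 - (40 + (14 + 342)*3770) = -157233 - (40 + 356*3770) = -157233 - (40 + 1342120) = -157233 - 1*1342160 = -157233 - 1342160 = -1499393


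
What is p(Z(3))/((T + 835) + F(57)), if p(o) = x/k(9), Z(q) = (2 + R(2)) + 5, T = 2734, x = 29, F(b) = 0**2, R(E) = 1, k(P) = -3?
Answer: -29/10707 ≈ -0.0027085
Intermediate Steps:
F(b) = 0
Z(q) = 8 (Z(q) = (2 + 1) + 5 = 3 + 5 = 8)
p(o) = -29/3 (p(o) = 29/(-3) = 29*(-1/3) = -29/3)
p(Z(3))/((T + 835) + F(57)) = -29/(3*((2734 + 835) + 0)) = -29/(3*(3569 + 0)) = -29/3/3569 = -29/3*1/3569 = -29/10707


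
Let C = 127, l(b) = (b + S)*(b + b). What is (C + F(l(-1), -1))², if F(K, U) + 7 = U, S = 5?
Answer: 14161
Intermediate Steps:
l(b) = 2*b*(5 + b) (l(b) = (b + 5)*(b + b) = (5 + b)*(2*b) = 2*b*(5 + b))
F(K, U) = -7 + U
(C + F(l(-1), -1))² = (127 + (-7 - 1))² = (127 - 8)² = 119² = 14161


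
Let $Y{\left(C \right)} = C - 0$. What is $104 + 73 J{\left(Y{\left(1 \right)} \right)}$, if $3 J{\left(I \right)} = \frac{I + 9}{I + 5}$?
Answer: $\frac{1301}{9} \approx 144.56$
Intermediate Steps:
$Y{\left(C \right)} = C$ ($Y{\left(C \right)} = C + 0 = C$)
$J{\left(I \right)} = \frac{9 + I}{3 \left(5 + I\right)}$ ($J{\left(I \right)} = \frac{\left(I + 9\right) \frac{1}{I + 5}}{3} = \frac{\left(9 + I\right) \frac{1}{5 + I}}{3} = \frac{\frac{1}{5 + I} \left(9 + I\right)}{3} = \frac{9 + I}{3 \left(5 + I\right)}$)
$104 + 73 J{\left(Y{\left(1 \right)} \right)} = 104 + 73 \frac{9 + 1}{3 \left(5 + 1\right)} = 104 + 73 \cdot \frac{1}{3} \cdot \frac{1}{6} \cdot 10 = 104 + 73 \cdot \frac{5}{9} = 104 + \frac{365}{9} = \frac{1301}{9}$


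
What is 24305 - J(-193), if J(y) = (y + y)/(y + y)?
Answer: 24304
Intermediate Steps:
J(y) = 1 (J(y) = (2*y)/((2*y)) = (2*y)*(1/(2*y)) = 1)
24305 - J(-193) = 24305 - 1*1 = 24305 - 1 = 24304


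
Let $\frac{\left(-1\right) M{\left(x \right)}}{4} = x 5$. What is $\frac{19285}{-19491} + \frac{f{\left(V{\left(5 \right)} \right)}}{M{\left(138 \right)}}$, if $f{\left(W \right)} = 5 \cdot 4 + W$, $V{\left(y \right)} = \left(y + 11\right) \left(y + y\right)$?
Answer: $- \frac{945583}{896586} \approx -1.0546$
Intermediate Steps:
$M{\left(x \right)} = - 20 x$ ($M{\left(x \right)} = - 4 x 5 = - 4 \cdot 5 x = - 20 x$)
$V{\left(y \right)} = 2 y \left(11 + y\right)$ ($V{\left(y \right)} = \left(11 + y\right) 2 y = 2 y \left(11 + y\right)$)
$f{\left(W \right)} = 20 + W$
$\frac{19285}{-19491} + \frac{f{\left(V{\left(5 \right)} \right)}}{M{\left(138 \right)}} = \frac{19285}{-19491} + \frac{20 + 2 \cdot 5 \left(11 + 5\right)}{\left(-20\right) 138} = 19285 \left(- \frac{1}{19491}\right) + \frac{20 + 2 \cdot 5 \cdot 16}{-2760} = - \frac{19285}{19491} + \left(20 + 160\right) \left(- \frac{1}{2760}\right) = - \frac{19285}{19491} + 180 \left(- \frac{1}{2760}\right) = - \frac{19285}{19491} - \frac{3}{46} = - \frac{945583}{896586}$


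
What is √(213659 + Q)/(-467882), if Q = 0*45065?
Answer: -√213659/467882 ≈ -0.00098793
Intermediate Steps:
Q = 0
√(213659 + Q)/(-467882) = √(213659 + 0)/(-467882) = √213659*(-1/467882) = -√213659/467882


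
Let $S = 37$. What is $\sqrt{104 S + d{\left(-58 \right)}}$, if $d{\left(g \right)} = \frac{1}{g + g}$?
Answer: $\frac{\sqrt{12944643}}{58} \approx 62.032$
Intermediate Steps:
$d{\left(g \right)} = \frac{1}{2 g}$
$\sqrt{104 S + d{\left(-58 \right)}} = \sqrt{104 \cdot 37 + \frac{1}{2 \left(-58\right)}} = \sqrt{3848 + \frac{1}{2} \left(- \frac{1}{58}\right)} = \sqrt{3848 - \frac{1}{116}} = \sqrt{\frac{446367}{116}} = \frac{\sqrt{12944643}}{58}$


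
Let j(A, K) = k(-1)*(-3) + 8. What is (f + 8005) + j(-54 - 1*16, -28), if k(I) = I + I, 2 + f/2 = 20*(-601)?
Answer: -16025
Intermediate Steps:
f = -24044 (f = -4 + 2*(20*(-601)) = -4 + 2*(-12020) = -4 - 24040 = -24044)
k(I) = 2*I
j(A, K) = 14 (j(A, K) = (2*(-1))*(-3) + 8 = -2*(-3) + 8 = 6 + 8 = 14)
(f + 8005) + j(-54 - 1*16, -28) = (-24044 + 8005) + 14 = -16039 + 14 = -16025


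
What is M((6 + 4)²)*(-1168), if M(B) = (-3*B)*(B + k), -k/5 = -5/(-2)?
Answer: 30660000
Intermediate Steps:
k = -25/2 (k = -(-5)*5/(-2) = -(-5)*5*(-½) = -(-5)*(-5)/2 = -5*5/2 = -25/2 ≈ -12.500)
M(B) = -3*B*(-25/2 + B) (M(B) = (-3*B)*(B - 25/2) = (-3*B)*(-25/2 + B) = -3*B*(-25/2 + B))
M((6 + 4)²)*(-1168) = (3*(6 + 4)²*(25 - 2*(6 + 4)²)/2)*(-1168) = ((3/2)*10²*(25 - 2*10²))*(-1168) = ((3/2)*100*(25 - 2*100))*(-1168) = ((3/2)*100*(25 - 200))*(-1168) = ((3/2)*100*(-175))*(-1168) = -26250*(-1168) = 30660000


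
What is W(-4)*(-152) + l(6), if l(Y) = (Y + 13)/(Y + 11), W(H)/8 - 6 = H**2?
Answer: -454765/17 ≈ -26751.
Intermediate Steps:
W(H) = 48 + 8*H**2
l(Y) = (13 + Y)/(11 + Y)
W(-4)*(-152) + l(6) = (48 + 8*(-4)**2)*(-152) + (13 + 6)/(11 + 6) = (48 + 8*16)*(-152) + 19/17 = (48 + 128)*(-152) + (1/17)*19 = 176*(-152) + 19/17 = -26752 + 19/17 = -454765/17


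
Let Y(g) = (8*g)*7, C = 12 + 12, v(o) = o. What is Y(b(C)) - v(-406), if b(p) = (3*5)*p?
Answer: 20566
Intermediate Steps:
C = 24
b(p) = 15*p
Y(g) = 56*g
Y(b(C)) - v(-406) = 56*(15*24) - 1*(-406) = 56*360 + 406 = 20160 + 406 = 20566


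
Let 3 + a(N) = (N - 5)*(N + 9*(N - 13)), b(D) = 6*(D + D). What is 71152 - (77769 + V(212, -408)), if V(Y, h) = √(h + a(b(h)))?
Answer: -6617 - √240525966 ≈ -22126.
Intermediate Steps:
b(D) = 12*D (b(D) = 6*(2*D) = 12*D)
a(N) = -3 + (-117 + 10*N)*(-5 + N) (a(N) = -3 + (N - 5)*(N + 9*(N - 13)) = -3 + (-5 + N)*(N + 9*(-13 + N)) = -3 + (-5 + N)*(N + (-117 + 9*N)) = -3 + (-5 + N)*(-117 + 10*N) = -3 + (-117 + 10*N)*(-5 + N))
V(Y, h) = √(582 - 2003*h + 1440*h²) (V(Y, h) = √(h + (582 - 2004*h + 10*(12*h)²)) = √(h + (582 - 2004*h + 10*(144*h²))) = √(h + (582 - 2004*h + 1440*h²)) = √(582 - 2003*h + 1440*h²))
71152 - (77769 + V(212, -408)) = 71152 - (77769 + √(582 - 2003*(-408) + 1440*(-408)²)) = 71152 - (77769 + √(582 + 817224 + 1440*166464)) = 71152 - (77769 + √(582 + 817224 + 239708160)) = 71152 - (77769 + √240525966) = 71152 + (-77769 - √240525966) = -6617 - √240525966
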